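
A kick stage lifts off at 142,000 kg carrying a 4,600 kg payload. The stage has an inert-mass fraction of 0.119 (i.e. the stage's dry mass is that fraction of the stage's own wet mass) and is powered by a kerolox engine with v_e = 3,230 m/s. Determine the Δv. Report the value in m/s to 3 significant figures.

Stage wet mass = m₀ − payload = 142,000 − 4,600 = 137,400 kg.
Stage dry mass = ε × stage wet mass = 0.119 × 137,400 = 16,350.6 kg.
Burnout mass m_f = stage dry + payload = 16,350.6 + 4,600 = 20,950.6 kg.
Using Δv = v_e ln(m₀/m_f): Δv = v_e · ln(142,000/20,950.6) = 3230.0 × ln(6.778) = 3230.0 × 1.9137 ≈ 6181 m/s.

Δv ≈ 6180 m/s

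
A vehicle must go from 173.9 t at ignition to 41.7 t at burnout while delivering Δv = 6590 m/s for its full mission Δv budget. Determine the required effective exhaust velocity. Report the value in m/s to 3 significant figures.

v_e ≈ 4610 m/s

ln(m₀/m_f) = ln(173900/41700) = ln(4.17) = 1.4280.
Rocket equation: v_e = Δv / ln(m₀/m_f) = 6590 / 1.4280 = 4614.9 m/s.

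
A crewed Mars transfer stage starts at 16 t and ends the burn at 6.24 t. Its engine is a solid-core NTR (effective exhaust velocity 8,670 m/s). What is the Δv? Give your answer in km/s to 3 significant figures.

Δv ≈ 8.16 km/s

Δv = v_e · ln(m₀/m_f) = 8670.0 × ln(2.564) = 8670.0 × 0.9416 ≈ 8163.7 m/s.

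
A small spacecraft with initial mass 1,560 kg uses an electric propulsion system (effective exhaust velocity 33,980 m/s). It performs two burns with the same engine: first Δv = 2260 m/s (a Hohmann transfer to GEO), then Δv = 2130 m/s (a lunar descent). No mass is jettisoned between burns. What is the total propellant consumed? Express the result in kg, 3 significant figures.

After the first burn: m = 1560 × exp(−2260/33980.0) = 1560 × 0.93565 = 1,459.61 kg.
After the second burn: m = 1,459.61 × exp(−2130/33980.0) = 1,459.61 × 0.93924 = 1,370.92 kg.
Total propellant = m₀ − m_final = 1560 − 1,370.92 = 189.08 kg.

total propellant consumed ≈ 189 kg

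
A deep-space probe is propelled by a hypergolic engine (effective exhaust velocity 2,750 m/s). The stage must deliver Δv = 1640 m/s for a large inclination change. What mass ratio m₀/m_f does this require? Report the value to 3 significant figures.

m₀/m_f = exp(Δv / v_e) = exp(1640 / 2750.0) = exp(0.5964) = 1.8155.

mass ratio ≈ 1.82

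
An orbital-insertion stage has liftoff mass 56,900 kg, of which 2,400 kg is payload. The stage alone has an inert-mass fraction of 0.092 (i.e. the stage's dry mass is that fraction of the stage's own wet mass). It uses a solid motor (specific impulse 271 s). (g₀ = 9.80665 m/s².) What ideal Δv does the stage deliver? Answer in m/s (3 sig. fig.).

Stage wet mass = m₀ − payload = 56,900 − 2,400 = 54,500 kg.
Stage dry mass = ε × stage wet mass = 0.092 × 54,500 = 5,014 kg.
Burnout mass m_f = stage dry + payload = 5,014 + 2,400 = 7,414 kg.
v_e = Isp · g₀ = 271 × 9.80665 = 2657.6 m/s.
Δv = v_e · ln(56,900/7,414) = 2657.6 × ln(7.675) = 2657.6 × 2.0379 ≈ 5416 m/s.

Δv ≈ 5420 m/s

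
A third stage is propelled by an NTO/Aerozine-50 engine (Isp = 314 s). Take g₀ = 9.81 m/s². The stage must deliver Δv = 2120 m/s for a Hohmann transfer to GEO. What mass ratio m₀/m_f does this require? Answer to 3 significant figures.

mass ratio ≈ 1.99

v_e = Isp · g₀ = 314 × 9.81 = 3080.3 m/s.
By the Tsiolkovsky rocket equation, m₀/m_f = exp(Δv / v_e) = exp(2120 / 3080.3) = exp(0.6882) = 1.9902.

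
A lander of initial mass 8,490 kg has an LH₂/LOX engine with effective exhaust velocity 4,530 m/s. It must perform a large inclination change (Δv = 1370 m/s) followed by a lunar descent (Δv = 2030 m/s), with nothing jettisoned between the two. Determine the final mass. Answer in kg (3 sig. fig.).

final mass ≈ 4010 kg

After the first burn: m = 8490 × exp(−1370/4530.0) = 8490 × 0.73902 = 6,274.28 kg.
After the second burn: m = 6,274.28 × exp(−2030/4530.0) = 6,274.28 × 0.63883 = 4,008.2 kg.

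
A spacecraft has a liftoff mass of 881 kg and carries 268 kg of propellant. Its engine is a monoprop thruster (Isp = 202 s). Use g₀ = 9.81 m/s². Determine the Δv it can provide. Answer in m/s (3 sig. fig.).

Δv ≈ 719 m/s

v_e = Isp · g₀ = 202 × 9.81 = 1981.6 m/s.
m_f = m₀ − m_prop = 881 − 268 = 613 kg.
Rocket equation: Δv = v_e · ln(m₀/m_f) = 1981.6 × ln(1.437) = 1981.6 × 0.3627 ≈ 718.7 m/s.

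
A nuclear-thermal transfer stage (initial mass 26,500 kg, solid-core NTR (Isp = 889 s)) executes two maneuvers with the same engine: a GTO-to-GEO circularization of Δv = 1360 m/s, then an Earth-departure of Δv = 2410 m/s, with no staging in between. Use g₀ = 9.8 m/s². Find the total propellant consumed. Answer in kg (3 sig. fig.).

total propellant consumed ≈ 9310 kg

v_e = Isp · g₀ = 889 × 9.8 = 8712.2 m/s.
After the first burn: m = 26500 × exp(−1360/8712.2) = 26500 × 0.85547 = 22,670 kg.
After the second burn: m = 22,670 × exp(−2410/8712.2) = 22,670 × 0.75834 = 17,191.6 kg.
Total propellant = m₀ − m_final = 26500 − 17,191.6 = 9,308.4 kg.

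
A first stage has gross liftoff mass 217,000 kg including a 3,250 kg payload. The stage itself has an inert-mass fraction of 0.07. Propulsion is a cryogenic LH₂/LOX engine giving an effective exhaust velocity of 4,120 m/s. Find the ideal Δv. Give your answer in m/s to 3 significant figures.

Stage wet mass = m₀ − payload = 217,000 − 3,250 = 213,750 kg.
Stage dry mass = ε × stage wet mass = 0.07 × 213,750 = 14,962.5 kg.
Burnout mass m_f = stage dry + payload = 14,962.5 + 3,250 = 18,212.5 kg.
Δv = v_e · ln(217,000/18,212.5) = 4120.0 × ln(11.91) = 4120.0 × 2.4778 ≈ 10208 m/s.

Δv ≈ 10200 m/s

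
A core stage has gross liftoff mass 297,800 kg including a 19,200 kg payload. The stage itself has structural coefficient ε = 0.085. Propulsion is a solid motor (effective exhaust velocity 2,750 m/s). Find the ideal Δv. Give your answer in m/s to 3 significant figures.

Δv ≈ 5330 m/s

Stage wet mass = m₀ − payload = 297,800 − 19,200 = 278,600 kg.
Stage dry mass = ε × stage wet mass = 0.085 × 278,600 = 23,681 kg.
Burnout mass m_f = stage dry + payload = 23,681 + 19,200 = 42,881 kg.
Δv = v_e · ln(297,800/42,881) = 2750.0 × ln(6.945) = 2750.0 × 1.9380 ≈ 5329 m/s.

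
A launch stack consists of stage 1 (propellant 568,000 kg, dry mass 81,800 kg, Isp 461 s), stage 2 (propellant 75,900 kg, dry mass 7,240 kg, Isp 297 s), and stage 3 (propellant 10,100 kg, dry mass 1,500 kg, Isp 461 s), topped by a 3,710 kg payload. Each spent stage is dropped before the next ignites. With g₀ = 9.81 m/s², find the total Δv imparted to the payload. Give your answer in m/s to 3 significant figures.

Ignition mass of stage 1 = 568,000+81,800 + 75,900+7,240 + 10,100+1,500 + 3,710 = 748,250 kg.
Stage 1: m₀ = 748,250 kg, m_f = 748,250 − 568,000 = 180,250 kg; Δv = 461×9.81×ln(4.151) = 4522.4×1.4234 ≈ 6437 m/s.
Stage 2: m₀ = 98,450 kg, m_f = 98,450 − 75,900 = 22,550 kg; Δv = 297×9.81×ln(4.366) = 2913.6×1.4738 ≈ 4294 m/s.
Stage 3: m₀ = 15,310 kg, m_f = 15,310 − 10,100 = 5,210 kg; Δv = 461×9.81×ln(2.939) = 4522.4×1.0779 ≈ 4875 m/s.
Total Δv = 6437 + 4294 + 4875 = 15606 m/s.

Δv ≈ 15600 m/s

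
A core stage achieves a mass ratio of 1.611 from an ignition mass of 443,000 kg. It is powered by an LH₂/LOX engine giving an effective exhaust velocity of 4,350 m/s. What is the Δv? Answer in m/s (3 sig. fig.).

Rocket equation: Δv = v_e · ln(1.611) = 4350.0 × 0.4769 ≈ 2074.3 m/s.

Δv ≈ 2070 m/s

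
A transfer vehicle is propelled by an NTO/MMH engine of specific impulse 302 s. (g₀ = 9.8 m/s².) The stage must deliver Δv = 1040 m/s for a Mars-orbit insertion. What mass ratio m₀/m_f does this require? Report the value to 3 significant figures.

v_e = Isp · g₀ = 302 × 9.8 = 2959.6 m/s.
From the ideal rocket equation, m₀/m_f = exp(Δv / v_e) = exp(1040 / 2959.6) = exp(0.3514) = 1.4211.

mass ratio ≈ 1.42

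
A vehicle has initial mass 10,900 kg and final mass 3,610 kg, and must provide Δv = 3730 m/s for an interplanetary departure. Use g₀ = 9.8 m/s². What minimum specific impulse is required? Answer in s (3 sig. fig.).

Isp ≈ 344 s

ln(m₀/m_f) = ln(10900/3610) = ln(3.019) = 1.1051.
By the Tsiolkovsky rocket equation, v_e = Δv / ln(m₀/m_f) = 3730 / 1.1051 = 3375.4 m/s.
Isp = v_e / g₀ = 3375.4 / 9.8 = 344.4 s.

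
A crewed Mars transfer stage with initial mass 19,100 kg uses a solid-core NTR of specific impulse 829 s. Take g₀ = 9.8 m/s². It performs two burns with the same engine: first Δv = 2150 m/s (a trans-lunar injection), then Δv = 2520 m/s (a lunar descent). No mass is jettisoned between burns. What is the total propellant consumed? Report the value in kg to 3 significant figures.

total propellant consumed ≈ 8350 kg

v_e = Isp · g₀ = 829 × 9.8 = 8124.2 m/s.
After the first burn: m = 19100 × exp(−2150/8124.2) = 19100 × 0.76748 = 14,658.9 kg.
After the second burn: m = 14,658.9 × exp(−2520/8124.2) = 14,658.9 × 0.73331 = 10,749.5 kg.
Total propellant = m₀ − m_final = 19100 − 10,749.5 = 8,350.5 kg.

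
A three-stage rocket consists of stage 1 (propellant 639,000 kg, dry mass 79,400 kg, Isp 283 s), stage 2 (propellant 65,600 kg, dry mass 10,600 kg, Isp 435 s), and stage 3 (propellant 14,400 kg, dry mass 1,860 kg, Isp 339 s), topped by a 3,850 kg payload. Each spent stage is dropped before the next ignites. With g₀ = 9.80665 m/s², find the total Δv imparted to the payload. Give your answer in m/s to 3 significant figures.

Ignition mass of stage 1 = 639,000+79,400 + 65,600+10,600 + 14,400+1,860 + 3,850 = 814,710 kg.
Stage 1: m₀ = 814,710 kg, m_f = 814,710 − 639,000 = 175,710 kg; Δv = 283×9.80665×ln(4.637) = 2775.3×1.5340 ≈ 4257 m/s.
Stage 2: m₀ = 96,310 kg, m_f = 96,310 − 65,600 = 30,710 kg; Δv = 435×9.80665×ln(3.136) = 4265.9×1.1430 ≈ 4876 m/s.
Stage 3: m₀ = 20,110 kg, m_f = 20,110 − 14,400 = 5,710 kg; Δv = 339×9.80665×ln(3.522) = 3324.5×1.2590 ≈ 4185 m/s.
Total Δv = 4257 + 4876 + 4185 = 13318 m/s.

Δv ≈ 13300 m/s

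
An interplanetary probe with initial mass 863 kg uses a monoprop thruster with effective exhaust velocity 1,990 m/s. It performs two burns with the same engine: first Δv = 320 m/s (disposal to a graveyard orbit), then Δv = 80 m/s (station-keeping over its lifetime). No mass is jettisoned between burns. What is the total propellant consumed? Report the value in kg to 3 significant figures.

After the first burn: m = 863 × exp(−320/1990.0) = 863 × 0.85146 = 734.81 kg.
After the second burn: m = 734.81 × exp(−80/1990.0) = 734.81 × 0.96060 = 705.858 kg.
Total propellant = m₀ − m_final = 863 − 705.858 = 157.142 kg.

total propellant consumed ≈ 157 kg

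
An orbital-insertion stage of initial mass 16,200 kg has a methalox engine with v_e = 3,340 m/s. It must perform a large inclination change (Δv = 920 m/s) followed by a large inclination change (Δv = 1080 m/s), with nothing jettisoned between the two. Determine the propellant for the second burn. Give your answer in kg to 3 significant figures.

propellant for the second burn ≈ 3400 kg

After the first burn: m = 16200 × exp(−920/3340.0) = 16200 × 0.75923 = 12,299.5 kg.
After the second burn: m = 12,299.5 × exp(−1080/3340.0) = 12,299.5 × 0.72372 = 8,901.39 kg.
Second-burn propellant = 12,299.5 − 8,901.39 = 3,398.11 kg.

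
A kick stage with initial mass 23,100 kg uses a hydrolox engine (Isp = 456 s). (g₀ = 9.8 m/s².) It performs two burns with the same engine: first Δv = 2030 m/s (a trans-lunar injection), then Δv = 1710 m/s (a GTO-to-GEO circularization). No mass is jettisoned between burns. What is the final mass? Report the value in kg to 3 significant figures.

v_e = Isp · g₀ = 456 × 9.8 = 4468.8 m/s.
After the first burn: m = 23100 × exp(−2030/4468.8) = 23100 × 0.63492 = 14,666.7 kg.
After the second burn: m = 14,666.7 × exp(−1710/4468.8) = 14,666.7 × 0.68205 = 10,003.4 kg.

final mass ≈ 10000 kg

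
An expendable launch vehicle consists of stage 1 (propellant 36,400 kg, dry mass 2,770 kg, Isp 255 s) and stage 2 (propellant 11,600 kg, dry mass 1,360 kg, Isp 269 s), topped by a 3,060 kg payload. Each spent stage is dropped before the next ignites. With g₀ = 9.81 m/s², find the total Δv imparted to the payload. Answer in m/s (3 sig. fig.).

Δv ≈ 6090 m/s

Ignition mass of stage 1 = 36,400+2,770 + 11,600+1,360 + 3,060 = 55,190 kg.
Stage 1: m₀ = 55,190 kg, m_f = 55,190 − 36,400 = 18,790 kg; Δv = 255×9.81×ln(2.937) = 2501.6×1.0775 ≈ 2695 m/s.
Stage 2: m₀ = 16,020 kg, m_f = 16,020 − 11,600 = 4,420 kg; Δv = 269×9.81×ln(3.624) = 2638.9×1.2877 ≈ 3398 m/s.
Total Δv = 2695 + 3398 = 6093 m/s.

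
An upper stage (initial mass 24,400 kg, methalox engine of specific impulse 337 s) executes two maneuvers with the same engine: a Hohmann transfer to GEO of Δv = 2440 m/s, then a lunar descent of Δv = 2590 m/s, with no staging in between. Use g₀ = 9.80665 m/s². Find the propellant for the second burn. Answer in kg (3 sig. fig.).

propellant for the second burn ≈ 6340 kg

v_e = Isp · g₀ = 337 × 9.80665 = 3304.8 m/s.
After the first burn: m = 24400 × exp(−2440/3304.8) = 24400 × 0.47792 = 11,661.2 kg.
After the second burn: m = 11,661.2 × exp(−2590/3304.8) = 11,661.2 × 0.45671 = 5,325.79 kg.
Second-burn propellant = 11,661.2 − 5,325.79 = 6,335.41 kg.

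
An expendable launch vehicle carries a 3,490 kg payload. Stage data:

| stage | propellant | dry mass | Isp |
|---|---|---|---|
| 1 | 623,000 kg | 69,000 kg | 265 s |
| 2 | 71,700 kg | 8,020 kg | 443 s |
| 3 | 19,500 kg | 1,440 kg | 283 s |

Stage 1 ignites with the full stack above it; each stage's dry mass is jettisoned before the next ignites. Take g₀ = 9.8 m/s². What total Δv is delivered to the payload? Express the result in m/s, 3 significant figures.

Ignition mass of stage 1 = 623,000+69,000 + 71,700+8,020 + 19,500+1,440 + 3,490 = 796,150 kg.
Stage 1: m₀ = 796,150 kg, m_f = 796,150 − 623,000 = 173,150 kg; Δv = 265×9.8×ln(4.598) = 2597.0×1.5256 ≈ 3962 m/s.
Stage 2: m₀ = 104,150 kg, m_f = 104,150 − 71,700 = 32,450 kg; Δv = 443×9.8×ln(3.21) = 4341.4×1.1661 ≈ 5063 m/s.
Stage 3: m₀ = 24,430 kg, m_f = 24,430 − 19,500 = 4,930 kg; Δv = 283×9.8×ln(4.955) = 2773.4×1.6005 ≈ 4439 m/s.
Total Δv = 3962 + 5063 + 4439 = 13464 m/s.

Δv ≈ 13500 m/s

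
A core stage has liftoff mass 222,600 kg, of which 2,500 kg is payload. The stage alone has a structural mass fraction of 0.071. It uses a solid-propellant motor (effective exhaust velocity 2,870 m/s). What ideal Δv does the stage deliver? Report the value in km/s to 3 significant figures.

Δv ≈ 7.20 km/s

Stage wet mass = m₀ − payload = 222,600 − 2,500 = 220,100 kg.
Stage dry mass = ε × stage wet mass = 0.071 × 220,100 = 15,627.1 kg.
Burnout mass m_f = stage dry + payload = 15,627.1 + 2,500 = 18,127.1 kg.
Δv = v_e · ln(222,600/18,127.1) = 2870.0 × ln(12.28) = 2870.0 × 2.5080 ≈ 7198 m/s.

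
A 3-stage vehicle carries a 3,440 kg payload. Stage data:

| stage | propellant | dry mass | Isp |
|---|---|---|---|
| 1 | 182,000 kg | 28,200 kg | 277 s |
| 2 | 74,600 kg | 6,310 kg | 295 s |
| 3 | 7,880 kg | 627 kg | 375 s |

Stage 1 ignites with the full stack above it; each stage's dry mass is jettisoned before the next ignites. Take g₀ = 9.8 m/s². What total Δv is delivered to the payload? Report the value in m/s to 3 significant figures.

Ignition mass of stage 1 = 182,000+28,200 + 74,600+6,310 + 7,880+627 + 3,440 = 303,057 kg.
Stage 1: m₀ = 303,057 kg, m_f = 303,057 − 182,000 = 121,057 kg; Δv = 277×9.8×ln(2.503) = 2714.6×0.9177 ≈ 2491 m/s.
Stage 2: m₀ = 92,857 kg, m_f = 92,857 − 74,600 = 18,257 kg; Δv = 295×9.8×ln(5.086) = 2891.0×1.6265 ≈ 4702 m/s.
Stage 3: m₀ = 11,947 kg, m_f = 11,947 − 7,880 = 4,067 kg; Δv = 375×9.8×ln(2.938) = 3675.0×1.0776 ≈ 3960 m/s.
Total Δv = 2491 + 4702 + 3960 = 11153 m/s.

Δv ≈ 11200 m/s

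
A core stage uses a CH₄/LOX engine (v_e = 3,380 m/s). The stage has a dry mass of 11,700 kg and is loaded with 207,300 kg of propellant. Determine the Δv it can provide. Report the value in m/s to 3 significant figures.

Δv ≈ 9900 m/s

m₀ = m_dry + m_prop = 11,700 + 207,300 = 219,000 kg.
Rocket equation: Δv = v_e · ln(m₀/m_f) = 3380.0 × ln(18.72) = 3380.0 × 2.9295 ≈ 9901.7 m/s.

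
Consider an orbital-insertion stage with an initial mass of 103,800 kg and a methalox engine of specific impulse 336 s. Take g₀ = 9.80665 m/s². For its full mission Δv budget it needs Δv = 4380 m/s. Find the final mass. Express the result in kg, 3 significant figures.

final mass ≈ 27500 kg

v_e = Isp · g₀ = 336 × 9.80665 = 3295.0 m/s.
By the Tsiolkovsky rocket equation, m₀/m_f = exp(Δv / v_e) = exp(4380 / 3295.0) = exp(1.3293) = 3.7783.
m_f = m₀ / 3.7783 = 103,800 / 3.7783 = 27,472.7 kg.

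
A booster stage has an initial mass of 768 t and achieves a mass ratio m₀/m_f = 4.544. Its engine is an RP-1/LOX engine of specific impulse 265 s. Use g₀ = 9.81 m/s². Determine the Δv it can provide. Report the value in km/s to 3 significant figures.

v_e = Isp · g₀ = 265 × 9.81 = 2599.7 m/s.
Δv = v_e · ln(4.544) = 2599.7 × 1.5138 ≈ 3935.4 m/s.

Δv ≈ 3.94 km/s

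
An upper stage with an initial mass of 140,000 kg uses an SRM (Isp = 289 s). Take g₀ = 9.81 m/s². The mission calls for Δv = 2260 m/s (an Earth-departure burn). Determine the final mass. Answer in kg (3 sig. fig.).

v_e = Isp · g₀ = 289 × 9.81 = 2835.1 m/s.
From the ideal rocket equation, m₀/m_f = exp(Δv / v_e) = exp(2260 / 2835.1) = exp(0.7972) = 2.2192.
m_f = m₀ / 2.2192 = 140,000 / 2.2192 = 63,085.8 kg.

final mass ≈ 63100 kg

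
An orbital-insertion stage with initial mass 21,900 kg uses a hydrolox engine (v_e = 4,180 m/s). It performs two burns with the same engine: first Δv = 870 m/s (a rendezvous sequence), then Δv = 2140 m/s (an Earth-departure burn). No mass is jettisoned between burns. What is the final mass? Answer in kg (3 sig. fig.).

final mass ≈ 10700 kg

After the first burn: m = 21900 × exp(−870/4180.0) = 21900 × 0.81210 = 17,785 kg.
After the second burn: m = 17,785 × exp(−2140/4180.0) = 17,785 × 0.59932 = 10,658.9 kg.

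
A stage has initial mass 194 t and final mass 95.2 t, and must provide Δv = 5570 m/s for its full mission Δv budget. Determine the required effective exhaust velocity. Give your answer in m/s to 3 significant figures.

v_e ≈ 7820 m/s

ln(m₀/m_f) = ln(194000/95200) = ln(2.038) = 0.7119.
Rocket equation: v_e = Δv / ln(m₀/m_f) = 5570 / 0.7119 = 7824.4 m/s.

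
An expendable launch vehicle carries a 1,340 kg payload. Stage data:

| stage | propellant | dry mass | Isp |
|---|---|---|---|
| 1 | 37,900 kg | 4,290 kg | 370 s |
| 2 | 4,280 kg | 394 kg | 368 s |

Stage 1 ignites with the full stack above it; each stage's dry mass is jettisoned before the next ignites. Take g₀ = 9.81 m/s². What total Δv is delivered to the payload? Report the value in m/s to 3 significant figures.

Ignition mass of stage 1 = 37,900+4,290 + 4,280+394 + 1,340 = 48,204 kg.
Stage 1: m₀ = 48,204 kg, m_f = 48,204 − 37,900 = 10,304 kg; Δv = 370×9.81×ln(4.678) = 3629.7×1.5429 ≈ 5600 m/s.
Stage 2: m₀ = 6,014 kg, m_f = 6,014 − 4,280 = 1,734 kg; Δv = 368×9.81×ln(3.468) = 3610.1×1.2437 ≈ 4490 m/s.
Total Δv = 5600 + 4490 = 10090 m/s.

Δv ≈ 10100 m/s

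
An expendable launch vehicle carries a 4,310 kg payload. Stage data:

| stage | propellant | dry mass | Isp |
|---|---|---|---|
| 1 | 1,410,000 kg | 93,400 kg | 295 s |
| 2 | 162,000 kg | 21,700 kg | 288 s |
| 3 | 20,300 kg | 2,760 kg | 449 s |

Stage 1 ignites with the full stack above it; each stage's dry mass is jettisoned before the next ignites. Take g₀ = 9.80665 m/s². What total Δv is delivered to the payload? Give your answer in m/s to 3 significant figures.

Δv ≈ 15100 m/s

Ignition mass of stage 1 = 1,410,000+93,400 + 162,000+21,700 + 20,300+2,760 + 4,310 = 1,714,470 kg.
Stage 1: m₀ = 1,714,470 kg, m_f = 1,714,470 − 1,410,000 = 304,470 kg; Δv = 295×9.80665×ln(5.631) = 2893.0×1.7283 ≈ 5000 m/s.
Stage 2: m₀ = 211,070 kg, m_f = 211,070 − 162,000 = 49,070 kg; Δv = 288×9.80665×ln(4.301) = 2824.3×1.4589 ≈ 4121 m/s.
Stage 3: m₀ = 27,370 kg, m_f = 27,370 − 20,300 = 7,070 kg; Δv = 449×9.80665×ln(3.871) = 4403.2×1.3536 ≈ 5960 m/s.
Total Δv = 5000 + 4121 + 5960 = 15081 m/s.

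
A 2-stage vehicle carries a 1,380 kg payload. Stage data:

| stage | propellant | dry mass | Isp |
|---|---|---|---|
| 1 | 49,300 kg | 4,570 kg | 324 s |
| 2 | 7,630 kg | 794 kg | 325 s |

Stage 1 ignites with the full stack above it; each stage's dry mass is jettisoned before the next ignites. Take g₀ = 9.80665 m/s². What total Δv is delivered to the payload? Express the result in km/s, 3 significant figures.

Δv ≈ 9.53 km/s

Ignition mass of stage 1 = 49,300+4,570 + 7,630+794 + 1,380 = 63,674 kg.
Stage 1: m₀ = 63,674 kg, m_f = 63,674 − 49,300 = 14,374 kg; Δv = 324×9.80665×ln(4.43) = 3177.4×1.4884 ≈ 4729 m/s.
Stage 2: m₀ = 9,804 kg, m_f = 9,804 − 7,630 = 2,174 kg; Δv = 325×9.80665×ln(4.51) = 3187.2×1.5062 ≈ 4801 m/s.
Total Δv = 4729 + 4801 = 9530 m/s.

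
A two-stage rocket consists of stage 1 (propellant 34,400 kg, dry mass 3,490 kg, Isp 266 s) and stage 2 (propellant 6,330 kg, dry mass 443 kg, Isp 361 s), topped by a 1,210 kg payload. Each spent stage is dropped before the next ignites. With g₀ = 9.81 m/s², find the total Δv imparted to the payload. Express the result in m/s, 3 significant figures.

Δv ≈ 9190 m/s

Ignition mass of stage 1 = 34,400+3,490 + 6,330+443 + 1,210 = 45,873 kg.
Stage 1: m₀ = 45,873 kg, m_f = 45,873 − 34,400 = 11,473 kg; Δv = 266×9.81×ln(3.998) = 2609.5×1.3859 ≈ 3616 m/s.
Stage 2: m₀ = 7,983 kg, m_f = 7,983 − 6,330 = 1,653 kg; Δv = 361×9.81×ln(4.829) = 3541.4×1.5747 ≈ 5577 m/s.
Total Δv = 3616 + 5577 = 9193 m/s.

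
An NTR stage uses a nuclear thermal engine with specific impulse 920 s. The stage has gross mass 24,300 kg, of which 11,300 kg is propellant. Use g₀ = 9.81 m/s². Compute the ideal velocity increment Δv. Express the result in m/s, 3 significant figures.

Δv ≈ 5650 m/s

v_e = Isp · g₀ = 920 × 9.81 = 9025.2 m/s.
m_f = m₀ − m_prop = 24,300 − 11,300 = 13,000 kg.
Δv = v_e · ln(m₀/m_f) = 9025.2 × ln(1.869) = 9025.2 × 0.6255 ≈ 5645.5 m/s.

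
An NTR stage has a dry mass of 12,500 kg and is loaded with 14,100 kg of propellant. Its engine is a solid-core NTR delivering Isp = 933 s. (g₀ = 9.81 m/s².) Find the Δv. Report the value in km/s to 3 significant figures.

Δv ≈ 6.91 km/s

v_e = Isp · g₀ = 933 × 9.81 = 9152.7 m/s.
m₀ = m_dry + m_prop = 12,500 + 14,100 = 26,600 kg.
By the Tsiolkovsky rocket equation, Δv = v_e · ln(m₀/m_f) = 9152.7 × ln(2.128) = 9152.7 × 0.7552 ≈ 6912.0 m/s.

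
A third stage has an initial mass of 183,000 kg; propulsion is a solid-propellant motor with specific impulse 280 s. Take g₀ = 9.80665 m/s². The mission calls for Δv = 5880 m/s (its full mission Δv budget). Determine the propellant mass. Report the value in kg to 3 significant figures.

propellant mass ≈ 161000 kg

v_e = Isp · g₀ = 280 × 9.80665 = 2745.9 m/s.
Using Δv = v_e ln(m₀/m_f): m₀/m_f = exp(Δv / v_e) = exp(5880 / 2745.9) = exp(2.1414) = 8.5114.
m_f = 183,000 / 8.5114 = 21,500.6 kg, so propellant = m₀ − m_f = 183,000 − 21,500.6 = 161,499.4 kg.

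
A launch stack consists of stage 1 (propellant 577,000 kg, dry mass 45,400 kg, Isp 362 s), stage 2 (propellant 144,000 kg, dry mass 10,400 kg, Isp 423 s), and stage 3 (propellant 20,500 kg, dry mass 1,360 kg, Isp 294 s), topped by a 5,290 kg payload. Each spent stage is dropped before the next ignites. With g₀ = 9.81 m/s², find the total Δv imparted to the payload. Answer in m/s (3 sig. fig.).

Ignition mass of stage 1 = 577,000+45,400 + 144,000+10,400 + 20,500+1,360 + 5,290 = 803,950 kg.
Stage 1: m₀ = 803,950 kg, m_f = 803,950 − 577,000 = 226,950 kg; Δv = 362×9.81×ln(3.542) = 3551.2×1.2648 ≈ 4492 m/s.
Stage 2: m₀ = 181,550 kg, m_f = 181,550 − 144,000 = 37,550 kg; Δv = 423×9.81×ln(4.835) = 4149.6×1.5759 ≈ 6539 m/s.
Stage 3: m₀ = 27,150 kg, m_f = 27,150 − 20,500 = 6,650 kg; Δv = 294×9.81×ln(4.083) = 2884.1×1.4068 ≈ 4057 m/s.
Total Δv = 4492 + 6539 + 4057 = 15088 m/s.

Δv ≈ 15100 m/s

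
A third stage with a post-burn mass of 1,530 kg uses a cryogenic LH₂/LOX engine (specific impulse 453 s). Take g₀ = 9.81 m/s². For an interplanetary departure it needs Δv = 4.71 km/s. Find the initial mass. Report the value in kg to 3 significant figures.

initial mass ≈ 4420 kg

v_e = Isp · g₀ = 453 × 9.81 = 4443.9 m/s.
m₀/m_f = exp(Δv / v_e) = exp(4710 / 4443.9) = exp(1.0599) = 2.8860.
m₀ = m_f × 2.8860 = 1,530 × 2.8860 = 4,415.58 kg.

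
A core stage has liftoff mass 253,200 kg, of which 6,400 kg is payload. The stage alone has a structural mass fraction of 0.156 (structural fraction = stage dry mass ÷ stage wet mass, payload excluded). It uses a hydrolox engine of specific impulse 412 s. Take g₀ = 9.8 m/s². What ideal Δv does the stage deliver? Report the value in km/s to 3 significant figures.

Δv ≈ 6.98 km/s

Stage wet mass = m₀ − payload = 253,200 − 6,400 = 246,800 kg.
Stage dry mass = ε × stage wet mass = 0.156 × 246,800 = 38,500.8 kg.
Burnout mass m_f = stage dry + payload = 38,500.8 + 6,400 = 44,900.8 kg.
v_e = Isp · g₀ = 412 × 9.8 = 4037.6 m/s.
Rocket equation: Δv = v_e · ln(253,200/44,900.8) = 4037.6 × ln(5.639) = 4037.6 × 1.7297 ≈ 6984 m/s.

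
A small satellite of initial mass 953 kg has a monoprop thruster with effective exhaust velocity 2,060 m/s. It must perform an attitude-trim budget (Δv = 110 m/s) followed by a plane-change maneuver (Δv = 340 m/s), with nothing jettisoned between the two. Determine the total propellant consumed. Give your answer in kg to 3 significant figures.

After the first burn: m = 953 × exp(−110/2060.0) = 953 × 0.94800 = 903.444 kg.
After the second burn: m = 903.444 × exp(−340/2060.0) = 903.444 × 0.84785 = 765.985 kg.
Total propellant = m₀ − m_final = 953 − 765.985 = 187.015 kg.

total propellant consumed ≈ 187 kg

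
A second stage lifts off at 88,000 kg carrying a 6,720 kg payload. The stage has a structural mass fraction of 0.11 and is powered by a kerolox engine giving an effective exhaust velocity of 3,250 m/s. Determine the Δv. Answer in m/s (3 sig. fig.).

Stage wet mass = m₀ − payload = 88,000 − 6,720 = 81,280 kg.
Stage dry mass = ε × stage wet mass = 0.11 × 81,280 = 8,940.8 kg.
Burnout mass m_f = stage dry + payload = 8,940.8 + 6,720 = 15,660.8 kg.
From the ideal rocket equation, Δv = v_e · ln(88,000/15,660.8) = 3250.0 × ln(5.619) = 3250.0 × 1.7262 ≈ 5610 m/s.

Δv ≈ 5610 m/s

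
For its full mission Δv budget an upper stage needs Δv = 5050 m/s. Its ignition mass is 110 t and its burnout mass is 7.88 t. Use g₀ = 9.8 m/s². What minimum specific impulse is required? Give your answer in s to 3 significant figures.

ln(m₀/m_f) = ln(110000/7880) = ln(13.96) = 2.6362.
By the Tsiolkovsky rocket equation, v_e = Δv / ln(m₀/m_f) = 5050 / 2.6362 = 1915.7 m/s.
Isp = v_e / g₀ = 1915.7 / 9.8 = 195.5 s.

Isp ≈ 195 s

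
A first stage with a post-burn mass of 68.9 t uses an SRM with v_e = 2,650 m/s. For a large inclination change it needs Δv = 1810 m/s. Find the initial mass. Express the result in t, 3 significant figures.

Using Δv = v_e ln(m₀/m_f): m₀/m_f = exp(Δv / v_e) = exp(1810 / 2650.0) = exp(0.6830) = 1.9798.
m₀ = m_f × 1.9798 = 68.9 × 1.9798 = 136.408 t.

initial mass ≈ 136 t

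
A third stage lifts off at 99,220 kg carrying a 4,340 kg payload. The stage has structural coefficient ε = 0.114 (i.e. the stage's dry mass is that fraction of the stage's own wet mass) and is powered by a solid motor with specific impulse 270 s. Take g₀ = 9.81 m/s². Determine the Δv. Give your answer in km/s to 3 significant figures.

Δv ≈ 4.98 km/s

Stage wet mass = m₀ − payload = 99,220 − 4,340 = 94,880 kg.
Stage dry mass = ε × stage wet mass = 0.114 × 94,880 = 10,816.3 kg.
Burnout mass m_f = stage dry + payload = 10,816.3 + 4,340 = 15,156.3 kg.
v_e = Isp · g₀ = 270 × 9.81 = 2648.7 m/s.
Δv = v_e · ln(99,220/15,156.3) = 2648.7 × ln(6.546) = 2648.7 × 1.8789 ≈ 4977 m/s.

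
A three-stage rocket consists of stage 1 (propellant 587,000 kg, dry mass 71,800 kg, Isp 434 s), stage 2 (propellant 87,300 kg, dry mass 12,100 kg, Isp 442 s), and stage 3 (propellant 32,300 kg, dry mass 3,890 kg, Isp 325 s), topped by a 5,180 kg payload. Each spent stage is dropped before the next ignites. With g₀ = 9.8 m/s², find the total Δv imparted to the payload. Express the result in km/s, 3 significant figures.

Ignition mass of stage 1 = 587,000+71,800 + 87,300+12,100 + 32,300+3,890 + 5,180 = 799,570 kg.
Stage 1: m₀ = 799,570 kg, m_f = 799,570 − 587,000 = 212,570 kg; Δv = 434×9.8×ln(3.761) = 4253.2×1.3248 ≈ 5635 m/s.
Stage 2: m₀ = 140,770 kg, m_f = 140,770 − 87,300 = 53,470 kg; Δv = 442×9.8×ln(2.633) = 4331.6×0.9680 ≈ 4193 m/s.
Stage 3: m₀ = 41,370 kg, m_f = 41,370 − 32,300 = 9,070 kg; Δv = 325×9.8×ln(4.561) = 3185.0×1.5176 ≈ 4834 m/s.
Total Δv = 5635 + 4193 + 4834 = 14662 m/s.

Δv ≈ 14.7 km/s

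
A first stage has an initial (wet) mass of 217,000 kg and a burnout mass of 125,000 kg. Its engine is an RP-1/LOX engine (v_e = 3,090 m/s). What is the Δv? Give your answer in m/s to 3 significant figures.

Δv = v_e · ln(m₀/m_f) = 3090.0 × ln(1.736) = 3090.0 × 0.5516 ≈ 1704.4 m/s.

Δv ≈ 1700 m/s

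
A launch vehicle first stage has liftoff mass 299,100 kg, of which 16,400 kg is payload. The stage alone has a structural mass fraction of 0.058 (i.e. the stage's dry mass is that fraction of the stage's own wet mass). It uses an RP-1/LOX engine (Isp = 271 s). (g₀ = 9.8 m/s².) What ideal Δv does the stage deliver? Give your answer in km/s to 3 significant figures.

Stage wet mass = m₀ − payload = 299,100 − 16,400 = 282,700 kg.
Stage dry mass = ε × stage wet mass = 0.058 × 282,700 = 16,396.6 kg.
Burnout mass m_f = stage dry + payload = 16,396.6 + 16,400 = 32,796.6 kg.
v_e = Isp · g₀ = 271 × 9.8 = 2655.8 m/s.
Rocket equation: Δv = v_e · ln(299,100/32,796.6) = 2655.8 × ln(9.12) = 2655.8 × 2.2105 ≈ 5871 m/s.

Δv ≈ 5.87 km/s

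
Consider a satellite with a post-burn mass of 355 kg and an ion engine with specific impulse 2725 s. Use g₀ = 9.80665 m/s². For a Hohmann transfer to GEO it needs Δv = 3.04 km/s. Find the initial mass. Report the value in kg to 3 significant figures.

initial mass ≈ 398 kg

v_e = Isp · g₀ = 2725 × 9.80665 = 26723.1 m/s.
By the Tsiolkovsky rocket equation, m₀/m_f = exp(Δv / v_e) = exp(3040 / 26723.1) = exp(0.1138) = 1.1205.
m₀ = m_f × 1.1205 = 355 × 1.1205 = 397.778 kg.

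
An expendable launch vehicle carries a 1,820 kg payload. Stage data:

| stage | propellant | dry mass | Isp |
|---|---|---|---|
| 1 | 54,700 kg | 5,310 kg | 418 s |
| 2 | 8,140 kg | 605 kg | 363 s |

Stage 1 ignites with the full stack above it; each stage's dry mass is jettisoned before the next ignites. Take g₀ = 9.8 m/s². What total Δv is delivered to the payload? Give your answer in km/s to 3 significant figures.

Ignition mass of stage 1 = 54,700+5,310 + 8,140+605 + 1,820 = 70,575 kg.
Stage 1: m₀ = 70,575 kg, m_f = 70,575 − 54,700 = 15,875 kg; Δv = 418×9.8×ln(4.446) = 4096.4×1.4919 ≈ 6112 m/s.
Stage 2: m₀ = 10,565 kg, m_f = 10,565 − 8,140 = 2,425 kg; Δv = 363×9.8×ln(4.357) = 3557.4×1.4717 ≈ 5235 m/s.
Total Δv = 6112 + 5235 = 11347 m/s.

Δv ≈ 11.3 km/s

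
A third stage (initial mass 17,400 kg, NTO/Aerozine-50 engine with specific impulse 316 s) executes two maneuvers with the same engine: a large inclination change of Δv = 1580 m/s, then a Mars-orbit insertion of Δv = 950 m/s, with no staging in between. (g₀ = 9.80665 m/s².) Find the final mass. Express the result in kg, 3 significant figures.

v_e = Isp · g₀ = 316 × 9.80665 = 3098.9 m/s.
After the first burn: m = 17400 × exp(−1580/3098.9) = 17400 × 0.60058 = 10,450.1 kg.
After the second burn: m = 10,450.1 × exp(−950/3098.9) = 10,450.1 × 0.73597 = 7,690.96 kg.

final mass ≈ 7690 kg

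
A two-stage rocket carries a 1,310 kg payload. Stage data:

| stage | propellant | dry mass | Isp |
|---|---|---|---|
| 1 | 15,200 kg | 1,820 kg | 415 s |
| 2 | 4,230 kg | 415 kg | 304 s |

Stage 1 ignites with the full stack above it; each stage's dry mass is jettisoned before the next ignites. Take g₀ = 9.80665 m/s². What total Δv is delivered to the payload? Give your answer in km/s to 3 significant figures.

Ignition mass of stage 1 = 15,200+1,820 + 4,230+415 + 1,310 = 22,975 kg.
Stage 1: m₀ = 22,975 kg, m_f = 22,975 − 15,200 = 7,775 kg; Δv = 415×9.80665×ln(2.955) = 4069.8×1.0835 ≈ 4410 m/s.
Stage 2: m₀ = 5,955 kg, m_f = 5,955 − 4,230 = 1,725 kg; Δv = 304×9.80665×ln(3.452) = 2981.2×1.2390 ≈ 3694 m/s.
Total Δv = 4410 + 3694 = 8104 m/s.

Δv ≈ 8.10 km/s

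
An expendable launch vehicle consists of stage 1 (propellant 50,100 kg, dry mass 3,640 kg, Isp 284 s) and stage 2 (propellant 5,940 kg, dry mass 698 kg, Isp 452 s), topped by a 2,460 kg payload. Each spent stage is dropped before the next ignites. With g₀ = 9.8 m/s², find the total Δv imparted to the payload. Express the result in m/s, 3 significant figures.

Ignition mass of stage 1 = 50,100+3,640 + 5,940+698 + 2,460 = 62,838 kg.
Stage 1: m₀ = 62,838 kg, m_f = 62,838 − 50,100 = 12,738 kg; Δv = 284×9.8×ln(4.933) = 2783.2×1.5960 ≈ 4442 m/s.
Stage 2: m₀ = 9,098 kg, m_f = 9,098 − 5,940 = 3,158 kg; Δv = 452×9.8×ln(2.881) = 4429.6×1.0581 ≈ 4687 m/s.
Total Δv = 4442 + 4687 = 9129 m/s.

Δv ≈ 9130 m/s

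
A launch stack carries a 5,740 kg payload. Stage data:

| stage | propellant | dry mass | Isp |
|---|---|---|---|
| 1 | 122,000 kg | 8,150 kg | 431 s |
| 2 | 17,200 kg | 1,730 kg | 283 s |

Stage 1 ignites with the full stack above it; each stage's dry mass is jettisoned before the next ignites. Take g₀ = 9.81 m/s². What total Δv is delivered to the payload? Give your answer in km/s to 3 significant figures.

Ignition mass of stage 1 = 122,000+8,150 + 17,200+1,730 + 5,740 = 154,820 kg.
Stage 1: m₀ = 154,820 kg, m_f = 154,820 − 122,000 = 32,820 kg; Δv = 431×9.81×ln(4.717) = 4228.1×1.5512 ≈ 6559 m/s.
Stage 2: m₀ = 24,670 kg, m_f = 24,670 − 17,200 = 7,470 kg; Δv = 283×9.81×ln(3.303) = 2776.2×1.1947 ≈ 3317 m/s.
Total Δv = 6559 + 3317 = 9876 m/s.

Δv ≈ 9.88 km/s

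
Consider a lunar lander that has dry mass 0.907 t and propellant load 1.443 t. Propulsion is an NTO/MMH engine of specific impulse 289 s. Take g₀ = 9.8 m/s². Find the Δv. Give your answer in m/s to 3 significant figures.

v_e = Isp · g₀ = 289 × 9.8 = 2832.2 m/s.
m₀ = m_dry + m_prop = 0.907 + 1.443 = 2.35 t.
Δv = v_e · ln(m₀/m_f) = 2832.2 × ln(2.591) = 2832.2 × 0.9520 ≈ 2696.3 m/s.

Δv ≈ 2700 m/s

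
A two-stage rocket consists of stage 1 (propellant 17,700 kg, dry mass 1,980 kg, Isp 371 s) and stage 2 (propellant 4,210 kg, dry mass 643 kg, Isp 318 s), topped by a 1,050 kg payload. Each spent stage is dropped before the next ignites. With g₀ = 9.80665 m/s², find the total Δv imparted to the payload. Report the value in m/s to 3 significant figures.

Ignition mass of stage 1 = 17,700+1,980 + 4,210+643 + 1,050 = 25,583 kg.
Stage 1: m₀ = 25,583 kg, m_f = 25,583 − 17,700 = 7,883 kg; Δv = 371×9.80665×ln(3.245) = 3638.3×1.1772 ≈ 4283 m/s.
Stage 2: m₀ = 5,903 kg, m_f = 5,903 − 4,210 = 1,693 kg; Δv = 318×9.80665×ln(3.487) = 3118.5×1.2490 ≈ 3895 m/s.
Total Δv = 4283 + 3895 = 8178 m/s.

Δv ≈ 8180 m/s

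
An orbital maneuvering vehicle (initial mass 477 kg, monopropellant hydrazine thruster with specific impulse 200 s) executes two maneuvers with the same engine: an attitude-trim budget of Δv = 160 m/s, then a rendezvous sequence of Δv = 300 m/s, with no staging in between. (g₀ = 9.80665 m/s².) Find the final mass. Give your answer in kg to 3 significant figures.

v_e = Isp · g₀ = 200 × 9.80665 = 1961.3 m/s.
After the first burn: m = 477 × exp(−160/1961.3) = 477 × 0.92166 = 439.632 kg.
After the second burn: m = 439.632 × exp(−300/1961.3) = 439.632 × 0.85817 = 377.279 kg.

final mass ≈ 377 kg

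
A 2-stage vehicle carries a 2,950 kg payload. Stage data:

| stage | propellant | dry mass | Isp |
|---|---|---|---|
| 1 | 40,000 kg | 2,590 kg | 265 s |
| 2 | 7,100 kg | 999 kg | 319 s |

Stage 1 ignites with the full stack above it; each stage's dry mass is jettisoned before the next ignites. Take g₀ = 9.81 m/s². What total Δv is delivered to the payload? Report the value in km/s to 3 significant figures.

Δv ≈ 6.78 km/s

Ignition mass of stage 1 = 40,000+2,590 + 7,100+999 + 2,950 = 53,639 kg.
Stage 1: m₀ = 53,639 kg, m_f = 53,639 − 40,000 = 13,639 kg; Δv = 265×9.81×ln(3.933) = 2599.7×1.3693 ≈ 3560 m/s.
Stage 2: m₀ = 11,049 kg, m_f = 11,049 − 7,100 = 3,949 kg; Δv = 319×9.81×ln(2.798) = 3129.4×1.0289 ≈ 3220 m/s.
Total Δv = 3560 + 3220 = 6780 m/s.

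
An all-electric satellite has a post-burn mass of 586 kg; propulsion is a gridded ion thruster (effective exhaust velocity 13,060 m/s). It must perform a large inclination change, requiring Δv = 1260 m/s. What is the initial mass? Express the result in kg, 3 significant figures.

Using Δv = v_e ln(m₀/m_f): m₀/m_f = exp(Δv / v_e) = exp(1260 / 13060.0) = exp(0.0965) = 1.1013.
m₀ = m_f × 1.1013 = 586 × 1.1013 = 645.362 kg.

initial mass ≈ 645 kg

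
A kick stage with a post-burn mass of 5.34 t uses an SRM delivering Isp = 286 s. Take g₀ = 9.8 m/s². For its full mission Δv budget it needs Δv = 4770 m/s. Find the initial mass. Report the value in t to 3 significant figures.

initial mass ≈ 29.3 t

v_e = Isp · g₀ = 286 × 9.8 = 2802.8 m/s.
Rocket equation: m₀/m_f = exp(Δv / v_e) = exp(4770 / 2802.8) = exp(1.7019) = 5.4842.
m₀ = m_f × 5.4842 = 5.34 × 5.4842 = 29.2856 t.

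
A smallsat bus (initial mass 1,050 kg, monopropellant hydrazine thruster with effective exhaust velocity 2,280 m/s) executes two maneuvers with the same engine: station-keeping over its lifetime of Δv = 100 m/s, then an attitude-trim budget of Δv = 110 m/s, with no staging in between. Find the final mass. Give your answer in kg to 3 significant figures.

After the first burn: m = 1050 × exp(−100/2280.0) = 1050 × 0.95709 = 1,004.94 kg.
After the second burn: m = 1,004.94 × exp(−110/2280.0) = 1,004.94 × 0.95290 = 957.607 kg.

final mass ≈ 958 kg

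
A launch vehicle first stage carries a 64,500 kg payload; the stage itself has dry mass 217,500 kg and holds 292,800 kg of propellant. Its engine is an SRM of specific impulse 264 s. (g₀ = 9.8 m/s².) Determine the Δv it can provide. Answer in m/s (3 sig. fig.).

v_e = Isp · g₀ = 264 × 9.8 = 2587.2 m/s.
m₀ = payload + dry + propellant = 64,500 + 217,500 + 292,800 = 574,800 kg.
m_f = payload + dry = 64,500 + 217,500 = 282,000 kg.
From the ideal rocket equation, Δv = v_e · ln(m₀/m_f) = 2587.2 × ln(2.038) = 2587.2 × 0.7121 ≈ 1842.4 m/s.

Δv ≈ 1840 m/s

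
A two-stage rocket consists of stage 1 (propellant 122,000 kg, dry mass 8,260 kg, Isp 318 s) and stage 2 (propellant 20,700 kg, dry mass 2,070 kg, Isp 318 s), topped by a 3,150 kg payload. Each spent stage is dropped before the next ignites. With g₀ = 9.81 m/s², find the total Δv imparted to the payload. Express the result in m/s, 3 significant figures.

Ignition mass of stage 1 = 122,000+8,260 + 20,700+2,070 + 3,150 = 156,180 kg.
Stage 1: m₀ = 156,180 kg, m_f = 156,180 − 122,000 = 34,180 kg; Δv = 318×9.81×ln(4.569) = 3119.6×1.5194 ≈ 4740 m/s.
Stage 2: m₀ = 25,920 kg, m_f = 25,920 − 20,700 = 5,220 kg; Δv = 318×9.81×ln(4.966) = 3119.6×1.6025 ≈ 4999 m/s.
Total Δv = 4740 + 4999 = 9739 m/s.

Δv ≈ 9740 m/s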